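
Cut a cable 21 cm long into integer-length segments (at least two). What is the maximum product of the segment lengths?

Let g[k] be the best product for length k (with at least one cut). For each first piece i, the rest contributes max(k−i, g[k−i]).
g[2] = 1·max(1,0) = 1·1 = 1
g[3] = 1·max(2,1) = 1·2 = 2
g[4] = 2·max(2,1) = 2·2 = 4
g[5] = 2·max(3,2) = 2·3 = 6
g[6] = 3·max(3,2) = 3·3 = 9
g[7] = 2·max(5,6) = 2·6 = 12
g[8] = 2·max(6,9) = 2·9 = 18
g[9] = 3·max(6,9) = 3·9 = 27
g[10] = 2·max(8,18) = 2·18 = 36
g[11] = 2·max(9,27) = 2·27 = 54
g[12] = 3·max(9,27) = 3·27 = 81
g[13] = 2·max(11,54) = 2·54 = 108
g[14] = 2·max(12,81) = 2·81 = 162
g[15] = 3·max(12,81) = 3·81 = 243
g[16] = 2·max(14,162) = 2·162 = 324
g[17] = 2·max(15,243) = 2·243 = 486
g[18] = 3·max(15,243) = 3·243 = 729
g[19] = 2·max(17,486) = 2·486 = 972
g[20] = 2·max(18,729) = 2·729 = 1458
g[21] = 3·max(18,729) = 3·729 = 2187
One optimal split: 3 + 3 + 3 + 3 + 3 + 3 + 3; product 3·3·3·3·3·3·3 = 2187.

2187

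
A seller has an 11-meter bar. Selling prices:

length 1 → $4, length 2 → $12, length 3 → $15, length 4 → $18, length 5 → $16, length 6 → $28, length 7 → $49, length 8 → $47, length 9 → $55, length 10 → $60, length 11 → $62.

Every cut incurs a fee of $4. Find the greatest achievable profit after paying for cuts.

65

Consider every possible first cut. v[k] is the best of p[i]+v[k−i] over all sellable i≤k, charging 4 whenever i<k.
v[1] = 4
v[2] = 12
v[3] = 15
v[4] = 20  (first piece 2, then v[2]=12)
v[5] = 23  (first piece 2, then v[3]=15)
v[6] = 28  (first piece 2, then v[4]=20)
v[7] = 49
v[8] = 49  (first piece 1, then v[7]=49)
v[9] = 57  (first piece 2, then v[7]=49)
v[10] = 60  (first piece 3, then v[7]=49)
v[11] = 65  (first piece 2, then v[9]=57)
One optimal plan: pieces 7 + 2 + 2 (2 cuts) → $73 − $8 = $65.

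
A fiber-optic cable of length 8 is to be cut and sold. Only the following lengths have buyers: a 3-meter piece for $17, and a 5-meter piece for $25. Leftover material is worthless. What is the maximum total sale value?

42

Let f[k] be the best obtainable value from length k. For each k, try every first piece i and keep the best of price[i] + f[k−i].
f[1] = 0
f[2] = 0
f[3] = 17
f[4] = 17
f[5] = max(17+0, 25+0) = 25
f[6] = max(17+17, 25+0) = 34
f[7] = max(17+17, 25+0) = 34
f[8] = max(17+25, 25+17) = 42
One optimal cutting: 5 + 3 → $42.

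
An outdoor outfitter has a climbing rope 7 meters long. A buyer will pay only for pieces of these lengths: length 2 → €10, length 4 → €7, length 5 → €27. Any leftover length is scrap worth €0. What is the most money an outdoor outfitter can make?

Let best[k] be the best obtainable value from length k. For each k, try every first piece i and keep the best of price[i] + best[k−i].
best[1] = 0
best[2] = 10
best[3] = 10
best[4] = 20  (first piece 2, then best[2]=10)
best[5] = 27
best[6] = 30  (first piece 2, then best[4]=20)
best[7] = 37  (first piece 2, then best[5]=27)
One optimal cutting: 5 + 2 → €37.

37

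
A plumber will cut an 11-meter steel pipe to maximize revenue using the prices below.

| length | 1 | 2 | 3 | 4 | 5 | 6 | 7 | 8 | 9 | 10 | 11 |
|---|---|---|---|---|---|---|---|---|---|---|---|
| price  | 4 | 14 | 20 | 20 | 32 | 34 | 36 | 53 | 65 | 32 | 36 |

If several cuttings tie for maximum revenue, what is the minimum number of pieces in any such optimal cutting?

2

Let r[k] be the best obtainable value from length k. For each k, try every first piece i and keep the best of price[i] + r[k−i].
r[1] = 4
r[2] = max(4+4, 14+0) = 14
r[3] = max(4+14, 14+4, 20+0) = 20
r[4] = max(4+20, 14+14, 20+4, 20+0) = 28
r[5] = max(4+28, 14+20, 20+14, 20+4, 32+0) = 34
r[6] = max(4+34, 14+28, 20+20, 20+14, 32+4, 34+0) = 42
r[7] = max(4+42, 14+34, 20+28, …, 34+4, 36+0) = 48
r[8] = max(4+48, 14+42, 20+34, …, 36+4, 53+0) = 56
r[9] = max(4+56, 14+48, 20+42, …, 53+4, 65+0) = 65
r[10] = max(4+65, 14+56, 20+48, …, 65+4, 32+0) = 70
r[11] = max(4+70, 14+65, 20+56, …, 32+4, 36+0) = 79
Maximum revenue is $79.
Now minimize piece count subject to staying optimal: for each k, pieces[k] = 1 + min over i with p[i]+r[k−i]=r[k] of pieces[k−i].
pieces[8] = 4
pieces[9] = 1
pieces[10] = 5
pieces[11] = 2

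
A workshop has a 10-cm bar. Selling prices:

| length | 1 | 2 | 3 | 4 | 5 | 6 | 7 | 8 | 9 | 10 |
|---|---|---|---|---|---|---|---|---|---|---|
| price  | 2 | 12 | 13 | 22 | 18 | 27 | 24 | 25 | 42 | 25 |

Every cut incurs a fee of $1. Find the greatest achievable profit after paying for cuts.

56

Consider every possible first cut. net[k] is the best of p[i]+net[k−i] over all sellable i≤k, charging 1 whenever i<k.
net[1] = 2
net[2] = 12
net[3] = 13  (first piece 1, then net[2]=12)
net[4] = 23  (first piece 2, then net[2]=12)
net[5] = 24  (first piece 1, then net[4]=23)
net[6] = 34  (first piece 2, then net[4]=23)
net[7] = 35  (first piece 1, then net[6]=34)
net[8] = 45  (first piece 2, then net[6]=34)
net[9] = 46  (first piece 1, then net[8]=45)
net[10] = 56  (first piece 2, then net[8]=45)
One optimal plan: pieces 2 + 2 + 2 + 2 + 2 (4 cuts) → $60 − $4 = $56.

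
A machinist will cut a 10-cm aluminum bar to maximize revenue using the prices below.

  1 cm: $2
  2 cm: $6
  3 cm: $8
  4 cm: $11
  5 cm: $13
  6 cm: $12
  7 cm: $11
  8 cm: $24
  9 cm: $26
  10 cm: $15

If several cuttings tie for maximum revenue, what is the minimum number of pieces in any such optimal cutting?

2

Build r[k] bottom-up: r[k] = max over allowed piece i of (p[i] + r[k−i]).
r[1] = 2
r[2] = max(2+2, 6+0) = 6
r[3] = max(2+6, 6+2, 8+0) = 8
r[4] = max(2+8, 6+6, 8+2, 11+0) = 12
r[5] = max(2+12, 6+8, 8+6, 11+2, 13+0) = 14
r[6] = max(2+14, 6+12, 8+8, 11+6, 13+2, 12+0) = 18
r[7] = max(2+18, 6+14, 8+12, …, 12+2, 11+0) = 20
r[8] = max(2+20, 6+18, 8+14, …, 11+2, 24+0) = 24
r[9] = max(2+24, 6+20, 8+18, …, 24+2, 26+0) = 26
r[10] = max(2+26, 6+24, 8+20, …, 26+2, 15+0) = 30
Maximum revenue is $30.
Now minimize piece count subject to staying optimal: for each k, pieces[k] = 1 + min over i with p[i]+r[k−i]=r[k] of pieces[k−i].
pieces[7] = 3
pieces[8] = 1
pieces[9] = 1
pieces[10] = 2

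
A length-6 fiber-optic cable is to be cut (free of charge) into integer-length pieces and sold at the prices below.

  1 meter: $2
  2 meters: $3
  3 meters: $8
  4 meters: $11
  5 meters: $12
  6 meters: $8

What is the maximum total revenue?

16

Let v[k] be the best obtainable value from length k. For each k, try every first piece i and keep the best of price[i] + v[k−i].
v[1] = 2
v[2] = 4  (first piece 1, then v[1]=2)
v[3] = 8
v[4] = 11
v[5] = 13  (first piece 1, then v[4]=11)
v[6] = 16  (first piece 3, then v[3]=8)
One optimal cutting: 3 + 3 → $8 + $8 = $16.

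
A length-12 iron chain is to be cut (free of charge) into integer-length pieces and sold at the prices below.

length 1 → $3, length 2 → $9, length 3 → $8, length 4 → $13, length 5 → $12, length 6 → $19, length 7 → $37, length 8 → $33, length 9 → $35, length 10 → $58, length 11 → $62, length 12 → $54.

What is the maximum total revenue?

67

Let best[k] be the best obtainable value from length k. For each k, try every first piece i and keep the best of price[i] + best[k−i].
best[1] = 3
best[2] = max(3+3, 9+0) = 9
best[3] = max(3+9, 9+3, 8+0) = 12
best[4] = max(3+12, 9+9, 8+3, 13+0) = 18
best[5] = max(3+18, 9+12, 8+9, 13+3, 12+0) = 21
best[6] = max(3+21, 9+18, 8+12, 13+9, 12+3, 19+0) = 27
best[7] = max(3+27, 9+21, 8+18, …, 19+3, 37+0) = 37
best[8] = max(3+37, 9+27, 8+21, …, 37+3, 33+0) = 40
best[9] = max(3+40, 9+37, 8+27, …, 33+3, 35+0) = 46
best[10] = max(3+46, 9+40, 8+37, …, 35+3, 58+0) = 58
best[11] = max(3+58, 9+46, 8+40, …, 58+3, 62+0) = 62
best[12] = max(3+62, 9+58, 8+46, …, 62+3, 54+0) = 67
One optimal cutting: 10 + 2 → $58 + $9 = $67.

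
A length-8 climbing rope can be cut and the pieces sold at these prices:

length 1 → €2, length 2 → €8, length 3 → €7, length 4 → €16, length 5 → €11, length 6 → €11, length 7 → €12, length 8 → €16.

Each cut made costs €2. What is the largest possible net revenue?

Let r[k] be the best obtainable value from length k. For each k, try every first piece i and keep the best of price[i] + r[k−i] minus the 2 cut fee when i<k.
r[1] = 2
r[2] = max(2+2-2, 8+0) = 8
r[3] = max(2+8-2, 8+2-2, 7+0) = 8
r[4] = max(2+8-2, 8+8-2, 7+2-2, 16+0) = 16
r[5] = max(2+16-2, 8+8-2, 7+8-2, 16+2-2, 11+0) = 16
r[6] = max(2+16-2, 8+16-2, 7+8-2, 16+8-2, 11+2-2, 11+0) = 22
r[7] = max(2+22-2, 8+16-2, 7+16-2, …, 11+2-2, 12+0) = 22
r[8] = max(2+22-2, 8+22-2, 7+16-2, …, 12+2-2, 16+0) = 30
One optimal plan: pieces 4 + 4 (1 cut) → €32 − €2 = €30.

30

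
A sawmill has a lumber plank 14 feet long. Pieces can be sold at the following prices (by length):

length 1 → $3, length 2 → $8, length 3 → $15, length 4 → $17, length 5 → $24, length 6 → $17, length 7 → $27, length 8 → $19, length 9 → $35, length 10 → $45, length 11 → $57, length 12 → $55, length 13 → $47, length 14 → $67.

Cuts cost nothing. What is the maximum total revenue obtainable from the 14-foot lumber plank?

72

Let R[k] be the best obtainable value from length k. For each k, try every first piece i and keep the best of price[i] + R[k−i].
R[1] = 3
R[2] = max(3+3, 8+0) = 8
R[3] = max(3+8, 8+3, 15+0) = 15
R[4] = max(3+15, 8+8, 15+3, 17+0) = 18
R[5] = max(3+18, 8+15, 15+8, 17+3, 24+0) = 24
R[6] = max(3+24, 8+18, 15+15, 17+8, 24+3, 17+0) = 30
R[7] = max(3+30, 8+24, 15+18, …, 17+3, 27+0) = 33
R[8] = max(3+33, 8+30, 15+24, …, 27+3, 19+0) = 39
R[9] = max(3+39, 8+33, 15+30, …, 19+3, 35+0) = 45
R[10] = max(3+45, 8+39, 15+33, …, 35+3, 45+0) = 48
R[11] = max(3+48, 8+45, 15+39, …, 45+3, 57+0) = 57
R[12] = max(3+57, 8+48, 15+45, …, 57+3, 55+0) = 60
R[13] = max(3+60, 8+57, 15+48, …, 55+3, 47+0) = 65
R[14] = max(3+65, 8+60, 15+57, …, 47+3, 67+0) = 72
One optimal cutting: 11 + 3 → $57 + $15 = $72.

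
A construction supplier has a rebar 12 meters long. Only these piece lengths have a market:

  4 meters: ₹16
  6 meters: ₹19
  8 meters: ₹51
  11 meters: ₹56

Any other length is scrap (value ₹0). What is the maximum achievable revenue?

67

Let f[k] be the best obtainable value from length k. For each k, try every first piece i and keep the best of price[i] + f[k−i].
f[1] = 0
f[2] = 0
f[3] = 0
f[4] = 16
f[5] = 16
f[6] = 19
f[7] = 19
f[8] = 51
f[9] = 51
f[10] = 51
f[11] = 56
f[12] = 67  (first piece 4, then f[8]=51)
One optimal cutting: 8 + 4 → ₹67.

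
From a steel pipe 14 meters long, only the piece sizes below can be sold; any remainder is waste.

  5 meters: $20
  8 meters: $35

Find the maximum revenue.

Build r[k] bottom-up: r[k] = max over allowed piece i of (p[i] + r[k−i]).
r[1] = 0
r[2] = 0
r[3] = 0
r[4] = 0
r[5] = 20
r[6] = 20
r[7] = 20
r[8] = 35
r[9] = 35
r[10] = 40  (first piece 5, then r[5]=20)
r[11] = 40
r[12] = 40
r[13] = 55  (first piece 5, then r[8]=35)
r[14] = 55
One optimal cutting: pieces 8 + 5 with 1 meter of scrap → $55.

55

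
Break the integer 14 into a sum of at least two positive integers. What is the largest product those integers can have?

162

Fill prod[k] for k=2..14: at each k try every first piece i and multiply by the better of (k−i) uncut or prod[k−i].
Small cases: prod[2]=1, prod[3]=2, prod[4]=4, prod[5]=6, prod[6]=9, prod[7]=12.
prod[8] = 2*max(6,9) = 2*9 = 18
prod[9] = 3*max(6,9) = 3*9 = 27
prod[10] = 2*max(8,18) = 2*18 = 36
prod[11] = 2*max(9,27) = 2*27 = 54
prod[12] = 3*max(9,27) = 3*27 = 81
prod[13] = 2*max(11,54) = 2*54 = 108
prod[14] = 2*max(12,81) = 2*81 = 162
One optimal split: 3 + 3 + 3 + 3 + 2; product 3*3*3*3*2 = 162.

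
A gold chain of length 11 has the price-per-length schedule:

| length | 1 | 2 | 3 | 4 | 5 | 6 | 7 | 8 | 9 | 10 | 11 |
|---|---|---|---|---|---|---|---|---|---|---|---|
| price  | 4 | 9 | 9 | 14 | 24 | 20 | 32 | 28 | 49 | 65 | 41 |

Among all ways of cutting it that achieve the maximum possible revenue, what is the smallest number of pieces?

2

Consider every possible first cut. r[k] is the best of p[i]+r[k−i] over all sellable i≤k.
r[1] = 4
r[2] = max(4+4, 9+0) = 9
r[3] = max(4+9, 9+4, 9+0) = 13
r[4] = max(4+13, 9+9, 9+4, 14+0) = 18
r[5] = max(4+18, 9+13, 9+9, 14+4, 24+0) = 24
r[6] = max(4+24, 9+18, 9+13, 14+9, 24+4, 20+0) = 28
r[7] = max(4+28, 9+24, 9+18, …, 20+4, 32+0) = 33
r[8] = max(4+33, 9+28, 9+24, …, 32+4, 28+0) = 37
r[9] = max(4+37, 9+33, 9+28, …, 28+4, 49+0) = 49
r[10] = max(4+49, 9+37, 9+33, …, 49+4, 65+0) = 65
r[11] = max(4+65, 9+49, 9+37, …, 65+4, 41+0) = 69
Maximum revenue is $69.
Now minimize piece count subject to staying optimal: for each k, pieces[k] = 1 + min over i with p[i]+r[k−i]=r[k] of pieces[k−i].
pieces[8] = 3
pieces[9] = 1
pieces[10] = 1
pieces[11] = 2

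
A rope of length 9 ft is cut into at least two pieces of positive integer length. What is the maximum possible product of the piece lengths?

Define P[k] = max over 1≤i<k of i · max(k−i, P[k−i]); the inner max lets the remainder stay uncut if that's better.
Small cases: P[2]=1, P[3]=2, P[4]=4.
P[5] = 2·max(3,2) = 2·3 = 6
P[6] = 3·max(3,2) = 3·3 = 9
P[7] = 2·max(5,6) = 2·6 = 12
P[8] = 2·max(6,9) = 2·9 = 18
P[9] = 3·max(6,9) = 3·9 = 27
One optimal split: 3 + 3 + 3; product 3·3·3 = 27.

27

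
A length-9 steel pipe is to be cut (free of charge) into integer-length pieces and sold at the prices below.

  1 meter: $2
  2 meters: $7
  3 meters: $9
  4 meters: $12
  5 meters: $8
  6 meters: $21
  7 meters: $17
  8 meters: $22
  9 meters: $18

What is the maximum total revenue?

30

Consider every possible first cut. v[k] is the best of p[i]+v[k−i] over all sellable i≤k.
v[1] = 2
v[2] = 7
v[3] = 9  (first piece 1, then v[2]=7)
v[4] = 14  (first piece 2, then v[2]=7)
v[5] = 16  (first piece 1, then v[4]=14)
v[6] = 21  (first piece 2, then v[4]=14)
v[7] = 23  (first piece 1, then v[6]=21)
v[8] = 28  (first piece 2, then v[6]=21)
v[9] = 30  (first piece 1, then v[8]=28)
One optimal cutting: 2 + 2 + 2 + 2 + 1 → $7 + $7 + $7 + $7 + $2 = $30.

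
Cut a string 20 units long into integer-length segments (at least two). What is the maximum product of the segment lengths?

Let prod[k] be the best product for length k (with at least one cut). For each first piece i, the rest contributes max(k−i, prod[k−i]).
prod[2] = 1*max(1,0) = 1*1 = 1
prod[3] = max(1*2, 2*1) = 2
prod[4] = max(1*3, 2*2, 3*1) = 4
prod[5] = max(1*4, 2*3, 3*2, 4*1) = 6
prod[6] = max(1*6, 2*4, 3*3, 4*2, 5*1) = 9
prod[7] = max(1*9, 2*6, 3*4, 4*3, 5*2, 6*1) = 12
prod[8] = max(1*12, 2*9, 3*6, …, 6*2, 7*1) = 18
prod[9] = max(1*18, 2*12, 3*9, …, 7*2, 8*1) = 27
prod[10] = max(1*27, 2*18, 3*12, …, 8*2, 9*1) = 36
prod[11] = max(1*36, 2*27, 3*18, …, 9*2, 10*1) = 54
prod[12] = max(1*54, 2*36, 3*27, …, 10*2, 11*1) = 81
prod[13] = max(1*81, 2*54, 3*36, …, 11*2, 12*1) = 108
prod[14] = max(1*108, 2*81, 3*54, …, 12*2, 13*1) = 162
prod[15] = max(1*162, 2*108, 3*81, …, 13*2, 14*1) = 243
prod[16] = max(1*243, 2*162, 3*108, …, 14*2, 15*1) = 324
prod[17] = max(1*324, 2*243, 3*162, …, 15*2, 16*1) = 486
prod[18] = max(1*486, 2*324, 3*243, …, 16*2, 17*1) = 729
prod[19] = max(1*729, 2*486, 3*324, …, 17*2, 18*1) = 972
prod[20] = max(1*972, 2*729, 3*486, …, 18*2, 19*1) = 1458
One optimal split: 3 + 3 + 3 + 3 + 3 + 3 + 2; product 3*3*3*3*3*3*2 = 1458.

1458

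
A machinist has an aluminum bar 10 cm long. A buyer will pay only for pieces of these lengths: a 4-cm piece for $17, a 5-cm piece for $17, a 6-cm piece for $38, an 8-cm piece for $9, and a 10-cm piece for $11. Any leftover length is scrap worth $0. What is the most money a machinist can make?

Let f[k] be the best obtainable value from length k. For each k, try every first piece i and keep the best of price[i] + f[k−i].
f[1] = 0
f[2] = 0
f[3] = 0
f[4] = 17
f[5] = 17
f[6] = 38
f[7] = 38
f[8] = 38
f[9] = 38
f[10] = 55  (first piece 4, then f[6]=38)
One optimal cutting: 6 + 4 → $55.

55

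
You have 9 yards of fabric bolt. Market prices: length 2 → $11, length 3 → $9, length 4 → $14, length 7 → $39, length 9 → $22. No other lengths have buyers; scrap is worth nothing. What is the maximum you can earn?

Build f[k] bottom-up: f[k] = max over allowed piece i of (p[i] + f[k−i]).
f[1] = 0
f[2] = 11
f[3] = max(11+0, 9+0) = 11
f[4] = max(11+11, 9+0, 14+0) = 22
f[5] = max(11+11, 9+11, 14+0) = 22
f[6] = max(11+22, 9+11, 14+11) = 33
f[7] = max(11+22, 9+22, 14+11, 39+0) = 39
f[8] = max(11+33, 9+22, 14+22, 39+0) = 44
f[9] = max(11+39, 9+33, 14+22, 39+11, 22+0) = 50
One optimal cutting: 7 + 2 → $50.

50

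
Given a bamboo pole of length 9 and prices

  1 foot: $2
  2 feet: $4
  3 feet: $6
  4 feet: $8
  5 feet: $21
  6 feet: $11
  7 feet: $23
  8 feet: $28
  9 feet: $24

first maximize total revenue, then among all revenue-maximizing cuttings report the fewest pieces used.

2

Let r[k] be the best obtainable value from length k. For each k, try every first piece i and keep the best of price[i] + r[k−i].
r[1] = 2
r[2] = 4  (first piece 1, then r[1]=2)
r[3] = 6  (first piece 1, then r[2]=4)
r[4] = 8  (first piece 1, then r[3]=6)
r[5] = 21
r[6] = 23  (first piece 1, then r[5]=21)
r[7] = 25  (first piece 1, then r[6]=23)
r[8] = 28
r[9] = 30  (first piece 1, then r[8]=28)
Maximum revenue is $30.
Now minimize piece count subject to staying optimal: for each k, pieces[k] = 1 + min over i with p[i]+r[k−i]=r[k] of pieces[k−i].
pieces[6] = 2
pieces[7] = 2
pieces[8] = 1
pieces[9] = 2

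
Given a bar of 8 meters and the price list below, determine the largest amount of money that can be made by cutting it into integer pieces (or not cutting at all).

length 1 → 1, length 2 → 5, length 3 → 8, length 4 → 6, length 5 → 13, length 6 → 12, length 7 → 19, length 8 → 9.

Let v[k] be the best obtainable value from length k. For each k, try every first piece i and keep the best of price[i] + v[k−i].
v[1] = 1
v[2] = max(1+1, 5+0) = 5
v[3] = max(1+5, 5+1, 8+0) = 8
v[4] = max(1+8, 5+5, 8+1, 6+0) = 10
v[5] = max(1+10, 5+8, 8+5, 6+1, 13+0) = 13
v[6] = max(1+13, 5+10, 8+8, 6+5, 13+1, 12+0) = 16
v[7] = max(1+16, 5+13, 8+10, …, 12+1, 19+0) = 19
v[8] = max(1+19, 5+16, 8+13, …, 19+1, 9+0) = 21
One optimal cutting: 3 + 3 + 2 → 8 + 8 + 5 = 21.

21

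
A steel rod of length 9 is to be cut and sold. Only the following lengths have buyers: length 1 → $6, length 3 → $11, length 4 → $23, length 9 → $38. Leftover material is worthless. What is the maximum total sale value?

Build best[k] bottom-up: best[k] = max over allowed piece i of (p[i] + best[k−i]).
best[1] = 6
best[2] = 12  (first piece 1, then best[1]=6)
best[3] = 18  (first piece 1, then best[2]=12)
best[4] = 24  (first piece 1, then best[3]=18)
best[5] = 30  (first piece 1, then best[4]=24)
best[6] = 36  (first piece 1, then best[5]=30)
best[7] = 42  (first piece 1, then best[6]=36)
best[8] = 48  (first piece 1, then best[7]=42)
best[9] = 54  (first piece 1, then best[8]=48)
One optimal cutting: 1 + 1 + 1 + 1 + 1 + 1 + 1 + 1 + 1 → $54.

54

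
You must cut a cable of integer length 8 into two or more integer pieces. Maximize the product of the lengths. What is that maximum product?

18

Define P[k] = max over 1≤i<k of i · max(k−i, P[k−i]); the inner max lets the remainder stay uncut if that's better.
Small cases: P[2]=1.
P[3] = 1×max(2,1) = 1×2 = 2
P[4] = 2×max(2,1) = 2×2 = 4
P[5] = 2×max(3,2) = 2×3 = 6
P[6] = 3×max(3,2) = 3×3 = 9
P[7] = 2×max(5,6) = 2×6 = 12
P[8] = 2×max(6,9) = 2×9 = 18
One optimal split: 3 + 3 + 2; product 3×3×2 = 18.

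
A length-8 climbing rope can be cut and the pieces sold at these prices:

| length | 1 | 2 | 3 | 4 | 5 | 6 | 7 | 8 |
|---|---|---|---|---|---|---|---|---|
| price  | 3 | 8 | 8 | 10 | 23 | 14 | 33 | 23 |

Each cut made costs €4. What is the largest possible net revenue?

32

Build net[k] bottom-up: net[k] = max over allowed piece i of (p[i] + net[k−i]) − 4 per cut.
net[1] = 3
net[2] = 8
net[3] = 8
net[4] = 12  (first piece 2, then net[2]=8)
net[5] = 23
net[6] = 22  (first piece 1, then net[5]=23)
net[7] = 33
net[8] = 32  (first piece 1, then net[7]=33)
One optimal plan: pieces 7 + 1 (1 cut) → €36 − €4 = €32.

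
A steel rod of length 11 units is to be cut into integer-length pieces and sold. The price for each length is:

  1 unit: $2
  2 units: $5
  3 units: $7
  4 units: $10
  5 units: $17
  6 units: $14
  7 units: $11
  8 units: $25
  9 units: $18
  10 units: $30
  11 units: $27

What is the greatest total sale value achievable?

36

Let R[k] be the best obtainable value from length k. For each k, try every first piece i and keep the best of price[i] + R[k−i].
R[1] = 2
R[2] = max(2+2, 5+0) = 5
R[3] = max(2+5, 5+2, 7+0) = 7
R[4] = max(2+7, 5+5, 7+2, 10+0) = 10
R[5] = max(2+10, 5+7, 7+5, 10+2, 17+0) = 17
R[6] = max(2+17, 5+10, 7+7, 10+5, 17+2, 14+0) = 19
R[7] = max(2+19, 5+17, 7+10, …, 14+2, 11+0) = 22
R[8] = max(2+22, 5+19, 7+17, …, 11+2, 25+0) = 25
R[9] = max(2+25, 5+22, 7+19, …, 25+2, 18+0) = 27
R[10] = max(2+27, 5+25, 7+22, …, 18+2, 30+0) = 34
R[11] = max(2+34, 5+27, 7+25, …, 30+2, 27+0) = 36
One optimal cutting: 5 + 5 + 1 → $17 + $17 + $2 = $36.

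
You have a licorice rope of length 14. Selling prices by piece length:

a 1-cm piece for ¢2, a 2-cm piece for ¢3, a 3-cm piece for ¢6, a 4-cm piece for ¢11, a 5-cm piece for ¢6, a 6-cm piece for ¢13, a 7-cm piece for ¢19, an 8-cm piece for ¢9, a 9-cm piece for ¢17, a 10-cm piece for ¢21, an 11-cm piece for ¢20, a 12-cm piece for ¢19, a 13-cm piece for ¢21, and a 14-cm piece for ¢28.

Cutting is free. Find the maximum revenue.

38

Let best[k] be the best obtainable value from length k. For each k, try every first piece i and keep the best of price[i] + best[k−i].
best[1] = 2
best[2] = 4  (first piece 1, then best[1]=2)
best[3] = 6  (first piece 1, then best[2]=4)
best[4] = 11
best[5] = 13  (first piece 1, then best[4]=11)
best[6] = 15  (first piece 1, then best[5]=13)
best[7] = 19
best[8] = 22  (first piece 4, then best[4]=11)
best[9] = 24  (first piece 1, then best[8]=22)
best[10] = 26  (first piece 1, then best[9]=24)
best[11] = 30  (first piece 4, then best[7]=19)
best[12] = 33  (first piece 4, then best[8]=22)
best[13] = 35  (first piece 1, then best[12]=33)
best[14] = 38  (first piece 7, then best[7]=19)
One optimal cutting: 7 + 7 → ¢19 + ¢19 = ¢38.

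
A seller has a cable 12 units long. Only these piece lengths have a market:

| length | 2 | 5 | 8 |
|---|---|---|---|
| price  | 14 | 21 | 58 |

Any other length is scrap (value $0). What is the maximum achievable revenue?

Let r[k] be the best obtainable value from length k. For each k, try every first piece i and keep the best of price[i] + r[k−i].
r[1] = 0
r[2] = 14
r[3] = 14
r[4] = 28  (first piece 2, then r[2]=14)
r[5] = 28
r[6] = 42  (first piece 2, then r[4]=28)
r[7] = 42
r[8] = 58
r[9] = 58
r[10] = 72  (first piece 2, then r[8]=58)
r[11] = 72
r[12] = 86  (first piece 2, then r[10]=72)
One optimal cutting: 8 + 2 + 2 → $86.

86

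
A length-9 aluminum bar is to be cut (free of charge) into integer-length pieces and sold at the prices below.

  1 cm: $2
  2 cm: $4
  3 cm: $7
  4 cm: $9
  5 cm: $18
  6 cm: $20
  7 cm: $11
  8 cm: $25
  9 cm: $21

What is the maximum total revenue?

27

Consider every possible first cut. r[k] is the best of p[i]+r[k−i] over all sellable i≤k.
r[1] = 2
r[2] = 4  (first piece 1, then r[1]=2)
r[3] = 7
r[4] = 9  (first piece 1, then r[3]=7)
r[5] = 18
r[6] = 20  (first piece 1, then r[5]=18)
r[7] = 22  (first piece 1, then r[6]=20)
r[8] = 25  (first piece 3, then r[5]=18)
r[9] = 27  (first piece 1, then r[8]=25)
One optimal cutting: 5 + 3 + 1 → $18 + $7 + $2 = $27.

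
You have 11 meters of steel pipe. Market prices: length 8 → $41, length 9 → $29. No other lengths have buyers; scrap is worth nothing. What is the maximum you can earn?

Consider every possible first cut. r[k] is the best of p[i]+r[k−i] over all sellable i≤k.
r[1] = 0
r[2] = 0
r[3] = 0
r[4] = 0
r[5] = 0
r[6] = 0
r[7] = 0
r[8] = 41
r[9] = max(41+0, 29+0) = 41
r[10] = max(41+0, 29+0) = 41
r[11] = max(41+0, 29+0) = 41
One optimal cutting: pieces 8 with 3 meters of scrap → $41.

41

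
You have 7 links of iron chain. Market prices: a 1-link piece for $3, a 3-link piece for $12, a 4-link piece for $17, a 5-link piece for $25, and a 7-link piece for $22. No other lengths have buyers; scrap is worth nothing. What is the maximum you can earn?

31

Consider every possible first cut. best[k] is the best of p[i]+best[k−i] over all sellable i≤k.
best[1] = 3
best[2] = 6  (first piece 1, then best[1]=3)
best[3] = 12
best[4] = 17
best[5] = 25
best[6] = 28  (first piece 1, then best[5]=25)
best[7] = 31  (first piece 1, then best[6]=28)
One optimal cutting: 5 + 1 + 1 → $31.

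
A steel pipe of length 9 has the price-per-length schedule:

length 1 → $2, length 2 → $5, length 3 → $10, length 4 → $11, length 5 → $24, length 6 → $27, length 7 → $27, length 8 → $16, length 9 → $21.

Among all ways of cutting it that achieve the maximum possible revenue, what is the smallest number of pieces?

2

Consider every possible first cut. r[k] is the best of p[i]+r[k−i] over all sellable i≤k.
r[1] = 2
r[2] = 5
r[3] = 10
r[4] = 12  (first piece 1, then r[3]=10)
r[5] = 24
r[6] = 27
r[7] = 29  (first piece 1, then r[6]=27)
r[8] = 34  (first piece 3, then r[5]=24)
r[9] = 37  (first piece 3, then r[6]=27)
Maximum revenue is $37.
Now minimize piece count subject to staying optimal: for each k, pieces[k] = 1 + min over i with p[i]+r[k−i]=r[k] of pieces[k−i].
pieces[6] = 1
pieces[7] = 2
pieces[8] = 2
pieces[9] = 2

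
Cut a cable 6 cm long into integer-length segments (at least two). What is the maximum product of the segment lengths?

Fill prod[k] for k=2..6: at each k try every first piece i and multiply by the better of (k−i) uncut or prod[k−i].
prod[2] = 1·max(1,0) = 1·1 = 1
prod[3] = 1·max(2,1) = 1·2 = 2
prod[4] = 2·max(2,1) = 2·2 = 4
prod[5] = 2·max(3,2) = 2·3 = 6
prod[6] = 3·max(3,2) = 3·3 = 9
One optimal split: 3 + 3; product 3·3 = 9.

9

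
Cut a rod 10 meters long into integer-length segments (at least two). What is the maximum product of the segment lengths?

Fill P[k] for k=2..10: at each k try every first piece i and multiply by the better of (k−i) uncut or P[k−i].
P[2] = 1*max(1,0) = 1*1 = 1
P[3] = max(1*2, 2*1) = 2
P[4] = max(1*3, 2*2, 3*1) = 4
P[5] = max(1*4, 2*3, 3*2, 4*1) = 6
P[6] = max(1*6, 2*4, 3*3, 4*2, 5*1) = 9
P[7] = max(1*9, 2*6, 3*4, 4*3, 5*2, 6*1) = 12
P[8] = max(1*12, 2*9, 3*6, …, 6*2, 7*1) = 18
P[9] = max(1*18, 2*12, 3*9, …, 7*2, 8*1) = 27
P[10] = max(1*27, 2*18, 3*12, …, 8*2, 9*1) = 36
One optimal split: 3 + 3 + 2 + 2; product 3*3*2*2 = 36.

36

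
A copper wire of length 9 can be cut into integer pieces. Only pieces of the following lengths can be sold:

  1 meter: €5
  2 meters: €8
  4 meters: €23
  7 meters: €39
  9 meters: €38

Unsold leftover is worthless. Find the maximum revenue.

Let best[k] be the best obtainable value from length k. For each k, try every first piece i and keep the best of price[i] + best[k−i].
best[1] = 5
best[2] = 10  (first piece 1, then best[1]=5)
best[3] = 15  (first piece 1, then best[2]=10)
best[4] = 23
best[5] = 28  (first piece 1, then best[4]=23)
best[6] = 33  (first piece 1, then best[5]=28)
best[7] = 39
best[8] = 46  (first piece 4, then best[4]=23)
best[9] = 51  (first piece 1, then best[8]=46)
One optimal cutting: 4 + 4 + 1 → €51.

51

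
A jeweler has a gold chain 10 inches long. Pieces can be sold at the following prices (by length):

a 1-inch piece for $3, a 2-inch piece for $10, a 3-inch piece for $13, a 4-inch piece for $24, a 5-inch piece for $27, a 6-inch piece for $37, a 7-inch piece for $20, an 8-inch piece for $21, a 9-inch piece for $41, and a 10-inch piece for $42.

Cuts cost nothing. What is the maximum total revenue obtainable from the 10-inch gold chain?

Consider every possible first cut. r[k] is the best of p[i]+r[k−i] over all sellable i≤k.
r[1] = 3
r[2] = max(3+3, 10+0) = 10
r[3] = max(3+10, 10+3, 13+0) = 13
r[4] = max(3+13, 10+10, 13+3, 24+0) = 24
r[5] = max(3+24, 10+13, 13+10, 24+3, 27+0) = 27
r[6] = max(3+27, 10+24, 13+13, 24+10, 27+3, 37+0) = 37
r[7] = max(3+37, 10+27, 13+24, …, 37+3, 20+0) = 40
r[8] = max(3+40, 10+37, 13+27, …, 20+3, 21+0) = 48
r[9] = max(3+48, 10+40, 13+37, …, 21+3, 41+0) = 51
r[10] = max(3+51, 10+48, 13+40, …, 41+3, 42+0) = 61
One optimal cutting: 6 + 4 → $37 + $24 = $61.

61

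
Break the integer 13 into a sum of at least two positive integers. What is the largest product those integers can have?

Fill prod[k] for k=2..13: at each k try every first piece i and multiply by the better of (k−i) uncut or prod[k−i].
Small cases: prod[2]=1, prod[3]=2, prod[4]=4, prod[5]=6, prod[6]=9, prod[7]=12, prod[8]=18.
prod[9] = 3×max(6,9) = 3×9 = 27
prod[10] = 2×max(8,18) = 2×18 = 36
prod[11] = 2×max(9,27) = 2×27 = 54
prod[12] = 3×max(9,27) = 3×27 = 81
prod[13] = 2×max(11,54) = 2×54 = 108
One optimal split: 3 + 3 + 3 + 2 + 2; product 3×3×3×2×2 = 108.

108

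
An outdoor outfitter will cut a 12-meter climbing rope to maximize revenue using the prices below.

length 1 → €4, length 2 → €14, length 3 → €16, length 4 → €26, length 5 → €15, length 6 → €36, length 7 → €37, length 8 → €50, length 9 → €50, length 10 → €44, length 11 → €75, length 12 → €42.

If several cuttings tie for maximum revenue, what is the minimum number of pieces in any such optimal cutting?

Let r[k] be the best obtainable value from length k. For each k, try every first piece i and keep the best of price[i] + r[k−i].
r[1] = 4
r[2] = 14
r[3] = 18  (first piece 1, then r[2]=14)
r[4] = 28  (first piece 2, then r[2]=14)
r[5] = 32  (first piece 1, then r[4]=28)
r[6] = 42  (first piece 2, then r[4]=28)
r[7] = 46  (first piece 1, then r[6]=42)
r[8] = 56  (first piece 2, then r[6]=42)
r[9] = 60  (first piece 1, then r[8]=56)
r[10] = 70  (first piece 2, then r[8]=56)
r[11] = 75
r[12] = 84  (first piece 2, then r[10]=70)
Maximum revenue is €84.
Now minimize piece count subject to staying optimal: for each k, pieces[k] = 1 + min over i with p[i]+r[k−i]=r[k] of pieces[k−i].
pieces[9] = 5
pieces[10] = 5
pieces[11] = 1
pieces[12] = 6

6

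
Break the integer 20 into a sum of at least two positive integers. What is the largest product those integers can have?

1458

Let P[k] be the best product for length k (with at least one cut). For each first piece i, the rest contributes max(k−i, P[k−i]).
P[2] = 1*max(1,0) = 1*1 = 1
P[3] = 1*max(2,1) = 1*2 = 2
P[4] = 2*max(2,1) = 2*2 = 4
P[5] = 2*max(3,2) = 2*3 = 6
P[6] = 3*max(3,2) = 3*3 = 9
P[7] = 2*max(5,6) = 2*6 = 12
P[8] = 2*max(6,9) = 2*9 = 18
P[9] = 3*max(6,9) = 3*9 = 27
P[10] = 2*max(8,18) = 2*18 = 36
P[11] = 2*max(9,27) = 2*27 = 54
P[12] = 3*max(9,27) = 3*27 = 81
P[13] = 2*max(11,54) = 2*54 = 108
P[14] = 2*max(12,81) = 2*81 = 162
P[15] = 3*max(12,81) = 3*81 = 243
P[16] = 2*max(14,162) = 2*162 = 324
P[17] = 2*max(15,243) = 2*243 = 486
P[18] = 3*max(15,243) = 3*243 = 729
P[19] = 2*max(17,486) = 2*486 = 972
P[20] = 2*max(18,729) = 2*729 = 1458
One optimal split: 3 + 3 + 3 + 3 + 3 + 3 + 2; product 3*3*3*3*3*3*2 = 1458.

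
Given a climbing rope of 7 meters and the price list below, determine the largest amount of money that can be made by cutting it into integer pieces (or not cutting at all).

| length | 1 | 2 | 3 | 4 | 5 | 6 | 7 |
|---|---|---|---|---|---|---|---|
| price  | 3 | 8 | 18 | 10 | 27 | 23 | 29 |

39

Let best[k] be the best obtainable value from length k. For each k, try every first piece i and keep the best of price[i] + best[k−i].
best[1] = 3
best[2] = max(3+3, 8+0) = 8
best[3] = max(3+8, 8+3, 18+0) = 18
best[4] = max(3+18, 8+8, 18+3, 10+0) = 21
best[5] = max(3+21, 8+18, 18+8, 10+3, 27+0) = 27
best[6] = max(3+27, 8+21, 18+18, 10+8, 27+3, 23+0) = 36
best[7] = max(3+36, 8+27, 18+21, …, 23+3, 29+0) = 39
One optimal cutting: 3 + 3 + 1 → €18 + €18 + €3 = €39.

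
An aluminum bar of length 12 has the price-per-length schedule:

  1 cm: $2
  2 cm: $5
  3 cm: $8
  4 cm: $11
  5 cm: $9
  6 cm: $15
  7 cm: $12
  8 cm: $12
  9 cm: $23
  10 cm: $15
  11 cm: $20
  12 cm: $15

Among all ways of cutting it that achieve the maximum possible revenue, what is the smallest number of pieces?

3

Let r[k] be the best obtainable value from length k. For each k, try every first piece i and keep the best of price[i] + r[k−i].
r[1] = 2
r[2] = 5
r[3] = 8
r[4] = 11
r[5] = 13  (first piece 1, then r[4]=11)
r[6] = 16  (first piece 2, then r[4]=11)
r[7] = 19  (first piece 3, then r[4]=11)
r[8] = 22  (first piece 4, then r[4]=11)
r[9] = 24  (first piece 1, then r[8]=22)
r[10] = 27  (first piece 2, then r[8]=22)
r[11] = 30  (first piece 3, then r[8]=22)
r[12] = 33  (first piece 4, then r[8]=22)
Maximum revenue is $33.
Now minimize piece count subject to staying optimal: for each k, pieces[k] = 1 + min over i with p[i]+r[k−i]=r[k] of pieces[k−i].
pieces[9] = 3
pieces[10] = 3
pieces[11] = 3
pieces[12] = 3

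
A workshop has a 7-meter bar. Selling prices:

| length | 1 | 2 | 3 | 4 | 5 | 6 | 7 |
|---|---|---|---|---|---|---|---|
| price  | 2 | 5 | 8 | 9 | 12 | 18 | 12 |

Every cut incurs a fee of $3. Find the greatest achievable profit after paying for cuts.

17

Let r[k] be the best obtainable value from length k. For each k, try every first piece i and keep the best of price[i] + r[k−i] minus the 3 cut fee when i<k.
r[1] = 2
r[2] = max(2+2-3, 5+0) = 5
r[3] = max(2+5-3, 5+2-3, 8+0) = 8
r[4] = max(2+8-3, 5+5-3, 8+2-3, 9+0) = 9
r[5] = max(2+9-3, 5+8-3, 8+5-3, 9+2-3, 12+0) = 12
r[6] = max(2+12-3, 5+9-3, 8+8-3, 9+5-3, 12+2-3, 18+0) = 18
r[7] = max(2+18-3, 5+12-3, 8+9-3, …, 18+2-3, 12+0) = 17
One optimal plan: pieces 6 + 1 (1 cut) → $20 − $3 = $17.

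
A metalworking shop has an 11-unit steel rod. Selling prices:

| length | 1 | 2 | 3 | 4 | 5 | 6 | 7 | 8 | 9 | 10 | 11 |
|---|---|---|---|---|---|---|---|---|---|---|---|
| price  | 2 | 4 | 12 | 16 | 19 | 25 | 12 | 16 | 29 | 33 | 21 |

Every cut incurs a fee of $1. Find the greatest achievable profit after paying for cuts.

43

Consider every possible first cut. r[k] is the best of p[i]+r[k−i] over all sellable i≤k, charging 1 whenever i<k.
r[1] = 2
r[2] = max(2+2-1, 4+0) = 4
r[3] = max(2+4-1, 4+2-1, 12+0) = 12
r[4] = max(2+12-1, 4+4-1, 12+2-1, 16+0) = 16
r[5] = max(2+16-1, 4+12-1, 12+4-1, 16+2-1, 19+0) = 19
r[6] = max(2+19-1, 4+16-1, 12+12-1, 16+4-1, 19+2-1, 25+0) = 25
r[7] = max(2+25-1, 4+19-1, 12+16-1, …, 25+2-1, 12+0) = 27
r[8] = max(2+27-1, 4+25-1, 12+19-1, …, 12+2-1, 16+0) = 31
r[9] = max(2+31-1, 4+27-1, 12+25-1, …, 16+2-1, 29+0) = 36
r[10] = max(2+36-1, 4+31-1, 12+27-1, …, 29+2-1, 33+0) = 40
r[11] = max(2+40-1, 4+36-1, 12+31-1, …, 33+2-1, 21+0) = 43
One optimal plan: pieces 6 + 5 (1 cut) → $44 − $1 = $43.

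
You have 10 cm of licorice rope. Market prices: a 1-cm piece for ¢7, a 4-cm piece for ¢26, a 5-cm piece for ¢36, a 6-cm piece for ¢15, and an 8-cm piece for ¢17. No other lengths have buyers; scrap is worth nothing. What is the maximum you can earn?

72

Build r[k] bottom-up: r[k] = max over allowed piece i of (p[i] + r[k−i]).
r[1] = 7
r[2] = 14  (first piece 1, then r[1]=7)
r[3] = 21  (first piece 1, then r[2]=14)
r[4] = max(7+21, 26+0) = 28
r[5] = max(7+28, 26+7, 36+0) = 36
r[6] = max(7+36, 26+14, 36+7, 15+0) = 43
r[7] = max(7+43, 26+21, 36+14, 15+7) = 50
r[8] = max(7+50, 26+28, 36+21, 15+14, 17+0) = 57
r[9] = max(7+57, 26+36, 36+28, 15+21, 17+7) = 64
r[10] = max(7+64, 26+43, 36+36, 15+28, 17+14) = 72
One optimal cutting: 5 + 5 → ¢72.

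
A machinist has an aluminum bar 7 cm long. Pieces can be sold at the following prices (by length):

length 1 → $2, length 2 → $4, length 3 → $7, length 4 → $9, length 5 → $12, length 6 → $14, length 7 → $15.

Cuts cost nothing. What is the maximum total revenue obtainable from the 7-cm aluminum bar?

16

Consider every possible first cut. best[k] is the best of p[i]+best[k−i] over all sellable i≤k.
best[1] = 2
best[2] = max(2+2, 4+0) = 4
best[3] = max(2+4, 4+2, 7+0) = 7
best[4] = max(2+7, 4+4, 7+2, 9+0) = 9
best[5] = max(2+9, 4+7, 7+4, 9+2, 12+0) = 12
best[6] = max(2+12, 4+9, 7+7, 9+4, 12+2, 14+0) = 14
best[7] = max(2+14, 4+12, 7+9, …, 14+2, 15+0) = 16
One optimal cutting: 5 + 1 + 1 → $12 + $2 + $2 = $16.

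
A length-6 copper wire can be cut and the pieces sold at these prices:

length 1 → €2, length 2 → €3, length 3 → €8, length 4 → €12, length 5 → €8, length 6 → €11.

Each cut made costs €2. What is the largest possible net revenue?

Let v[k] be the best obtainable value from length k. For each k, try every first piece i and keep the best of price[i] + v[k−i] minus the 2 cut fee when i<k.
v[1] = 2
v[2] = 3
v[3] = 8
v[4] = 12
v[5] = 12  (first piece 1, then v[4]=12)
v[6] = 14  (first piece 3, then v[3]=8)
One optimal plan: pieces 3 + 3 (1 cut) → €16 − €2 = €14.

14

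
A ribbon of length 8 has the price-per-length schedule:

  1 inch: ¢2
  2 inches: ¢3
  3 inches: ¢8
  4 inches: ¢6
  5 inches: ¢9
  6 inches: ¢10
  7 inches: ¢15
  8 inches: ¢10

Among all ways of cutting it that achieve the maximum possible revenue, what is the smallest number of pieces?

Build r[k] bottom-up: r[k] = max over allowed piece i of (p[i] + r[k−i]).
r[1] = 2
r[2] = 4  (first piece 1, then r[1]=2)
r[3] = 8
r[4] = 10  (first piece 1, then r[3]=8)
r[5] = 12  (first piece 1, then r[4]=10)
r[6] = 16  (first piece 3, then r[3]=8)
r[7] = 18  (first piece 1, then r[6]=16)
r[8] = 20  (first piece 1, then r[7]=18)
Maximum revenue is ¢20.
Now minimize piece count subject to staying optimal: for each k, pieces[k] = 1 + min over i with p[i]+r[k−i]=r[k] of pieces[k−i].
pieces[5] = 3
pieces[6] = 2
pieces[7] = 3
pieces[8] = 4

4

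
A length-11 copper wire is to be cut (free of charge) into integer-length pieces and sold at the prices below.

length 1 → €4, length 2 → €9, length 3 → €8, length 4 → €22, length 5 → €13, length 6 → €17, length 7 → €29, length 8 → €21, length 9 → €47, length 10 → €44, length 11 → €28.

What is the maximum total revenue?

57

Consider every possible first cut. v[k] is the best of p[i]+v[k−i] over all sellable i≤k.
v[1] = 4
v[2] = 9
v[3] = 13  (first piece 1, then v[2]=9)
v[4] = 22
v[5] = 26  (first piece 1, then v[4]=22)
v[6] = 31  (first piece 2, then v[4]=22)
v[7] = 35  (first piece 1, then v[6]=31)
v[8] = 44  (first piece 4, then v[4]=22)
v[9] = 48  (first piece 1, then v[8]=44)
v[10] = 53  (first piece 2, then v[8]=44)
v[11] = 57  (first piece 1, then v[10]=53)
One optimal cutting: 4 + 4 + 2 + 1 → €22 + €22 + €9 + €4 = €57.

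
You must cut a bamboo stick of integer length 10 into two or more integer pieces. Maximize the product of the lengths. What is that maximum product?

36

Define f[k] = max over 1≤i<k of i · max(k−i, f[k−i]); the inner max lets the remainder stay uncut if that's better.
f[2] = 1*max(1,0) = 1*1 = 1
f[3] = max(1*2, 2*1) = 2
f[4] = max(1*3, 2*2, 3*1) = 4
f[5] = max(1*4, 2*3, 3*2, 4*1) = 6
f[6] = max(1*6, 2*4, 3*3, 4*2, 5*1) = 9
f[7] = max(1*9, 2*6, 3*4, 4*3, 5*2, 6*1) = 12
f[8] = max(1*12, 2*9, 3*6, …, 6*2, 7*1) = 18
f[9] = max(1*18, 2*12, 3*9, …, 7*2, 8*1) = 27
f[10] = max(1*27, 2*18, 3*12, …, 8*2, 9*1) = 36
One optimal split: 3 + 3 + 2 + 2; product 3*3*2*2 = 36.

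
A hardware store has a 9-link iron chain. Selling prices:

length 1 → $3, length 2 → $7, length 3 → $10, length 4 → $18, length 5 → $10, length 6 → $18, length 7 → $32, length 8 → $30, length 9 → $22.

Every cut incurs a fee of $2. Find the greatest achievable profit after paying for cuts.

Let r[k] be the best obtainable value from length k. For each k, try every first piece i and keep the best of price[i] + r[k−i] minus the 2 cut fee when i<k.
r[1] = 3
r[2] = 7
r[3] = 10
r[4] = 18
r[5] = 19  (first piece 1, then r[4]=18)
r[6] = 23  (first piece 2, then r[4]=18)
r[7] = 32
r[8] = 34  (first piece 4, then r[4]=18)
r[9] = 37  (first piece 2, then r[7]=32)
One optimal plan: pieces 7 + 2 (1 cut) → $39 − $2 = $37.

37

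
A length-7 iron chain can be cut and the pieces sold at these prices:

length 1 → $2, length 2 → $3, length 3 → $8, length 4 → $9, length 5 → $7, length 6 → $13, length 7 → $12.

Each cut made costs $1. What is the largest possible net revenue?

16

Let net[k] be the best obtainable value from length k. For each k, try every first piece i and keep the best of price[i] + net[k−i] minus the 1 cut fee when i<k.
net[1] = 2
net[2] = max(2+2-1, 3+0) = 3
net[3] = max(2+3-1, 3+2-1, 8+0) = 8
net[4] = max(2+8-1, 3+3-1, 8+2-1, 9+0) = 9
net[5] = max(2+9-1, 3+8-1, 8+3-1, 9+2-1, 7+0) = 10
net[6] = max(2+10-1, 3+9-1, 8+8-1, 9+3-1, 7+2-1, 13+0) = 15
net[7] = max(2+15-1, 3+10-1, 8+9-1, …, 13+2-1, 12+0) = 16
One optimal plan: pieces 3 + 3 + 1 (2 cuts) → $18 − $2 = $16.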